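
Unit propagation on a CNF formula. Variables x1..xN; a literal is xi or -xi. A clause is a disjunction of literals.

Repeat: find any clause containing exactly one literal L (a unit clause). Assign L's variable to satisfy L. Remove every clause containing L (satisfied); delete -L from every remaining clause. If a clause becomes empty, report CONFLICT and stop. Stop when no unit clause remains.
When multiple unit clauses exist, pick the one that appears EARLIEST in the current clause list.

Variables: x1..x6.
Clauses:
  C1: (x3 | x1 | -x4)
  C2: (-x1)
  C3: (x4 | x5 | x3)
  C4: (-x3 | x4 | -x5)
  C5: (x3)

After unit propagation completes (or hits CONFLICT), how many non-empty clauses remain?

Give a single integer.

Answer: 1

Derivation:
unit clause [-1] forces x1=F; simplify:
  drop 1 from [3, 1, -4] -> [3, -4]
  satisfied 1 clause(s); 4 remain; assigned so far: [1]
unit clause [3] forces x3=T; simplify:
  drop -3 from [-3, 4, -5] -> [4, -5]
  satisfied 3 clause(s); 1 remain; assigned so far: [1, 3]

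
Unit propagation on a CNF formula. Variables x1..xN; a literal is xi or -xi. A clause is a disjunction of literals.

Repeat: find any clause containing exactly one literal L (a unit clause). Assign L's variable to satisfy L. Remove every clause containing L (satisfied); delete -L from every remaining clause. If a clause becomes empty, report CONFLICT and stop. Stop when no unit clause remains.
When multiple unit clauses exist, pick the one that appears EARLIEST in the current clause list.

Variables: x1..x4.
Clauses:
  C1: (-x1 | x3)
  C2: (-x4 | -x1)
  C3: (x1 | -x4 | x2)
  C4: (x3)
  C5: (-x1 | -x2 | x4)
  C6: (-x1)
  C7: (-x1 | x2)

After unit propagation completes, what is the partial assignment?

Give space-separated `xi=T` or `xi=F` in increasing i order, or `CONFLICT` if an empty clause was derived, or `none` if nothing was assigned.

unit clause [3] forces x3=T; simplify:
  satisfied 2 clause(s); 5 remain; assigned so far: [3]
unit clause [-1] forces x1=F; simplify:
  drop 1 from [1, -4, 2] -> [-4, 2]
  satisfied 4 clause(s); 1 remain; assigned so far: [1, 3]

Answer: x1=F x3=T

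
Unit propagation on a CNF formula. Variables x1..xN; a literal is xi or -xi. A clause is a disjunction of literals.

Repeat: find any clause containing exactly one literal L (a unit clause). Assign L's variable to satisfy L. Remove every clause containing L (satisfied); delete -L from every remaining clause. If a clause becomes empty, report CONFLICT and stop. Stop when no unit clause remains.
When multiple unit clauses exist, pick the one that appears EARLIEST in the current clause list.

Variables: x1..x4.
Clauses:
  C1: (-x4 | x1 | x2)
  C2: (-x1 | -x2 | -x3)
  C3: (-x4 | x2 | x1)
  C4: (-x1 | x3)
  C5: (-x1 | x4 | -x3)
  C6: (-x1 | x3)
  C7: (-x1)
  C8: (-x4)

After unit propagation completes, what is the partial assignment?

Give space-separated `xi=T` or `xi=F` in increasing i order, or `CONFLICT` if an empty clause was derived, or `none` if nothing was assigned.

unit clause [-1] forces x1=F; simplify:
  drop 1 from [-4, 1, 2] -> [-4, 2]
  drop 1 from [-4, 2, 1] -> [-4, 2]
  satisfied 5 clause(s); 3 remain; assigned so far: [1]
unit clause [-4] forces x4=F; simplify:
  satisfied 3 clause(s); 0 remain; assigned so far: [1, 4]

Answer: x1=F x4=F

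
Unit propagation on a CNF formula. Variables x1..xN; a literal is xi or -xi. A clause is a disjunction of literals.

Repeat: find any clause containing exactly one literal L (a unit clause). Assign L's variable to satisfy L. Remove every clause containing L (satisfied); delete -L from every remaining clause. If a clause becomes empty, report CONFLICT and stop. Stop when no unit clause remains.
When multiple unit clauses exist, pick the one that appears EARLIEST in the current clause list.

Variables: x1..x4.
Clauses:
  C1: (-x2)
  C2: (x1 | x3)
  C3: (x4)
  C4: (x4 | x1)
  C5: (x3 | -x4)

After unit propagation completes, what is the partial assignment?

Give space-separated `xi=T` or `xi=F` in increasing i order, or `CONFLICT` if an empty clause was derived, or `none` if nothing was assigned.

unit clause [-2] forces x2=F; simplify:
  satisfied 1 clause(s); 4 remain; assigned so far: [2]
unit clause [4] forces x4=T; simplify:
  drop -4 from [3, -4] -> [3]
  satisfied 2 clause(s); 2 remain; assigned so far: [2, 4]
unit clause [3] forces x3=T; simplify:
  satisfied 2 clause(s); 0 remain; assigned so far: [2, 3, 4]

Answer: x2=F x3=T x4=T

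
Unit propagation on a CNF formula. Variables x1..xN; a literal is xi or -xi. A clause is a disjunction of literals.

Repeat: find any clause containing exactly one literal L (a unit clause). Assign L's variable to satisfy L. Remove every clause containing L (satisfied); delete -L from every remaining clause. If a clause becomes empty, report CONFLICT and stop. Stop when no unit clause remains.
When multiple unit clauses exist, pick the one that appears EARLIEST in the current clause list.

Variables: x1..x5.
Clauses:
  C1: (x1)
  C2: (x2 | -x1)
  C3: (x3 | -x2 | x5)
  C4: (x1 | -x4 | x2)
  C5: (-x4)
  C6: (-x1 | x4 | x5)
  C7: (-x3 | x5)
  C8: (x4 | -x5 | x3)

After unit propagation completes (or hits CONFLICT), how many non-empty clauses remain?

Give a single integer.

unit clause [1] forces x1=T; simplify:
  drop -1 from [2, -1] -> [2]
  drop -1 from [-1, 4, 5] -> [4, 5]
  satisfied 2 clause(s); 6 remain; assigned so far: [1]
unit clause [2] forces x2=T; simplify:
  drop -2 from [3, -2, 5] -> [3, 5]
  satisfied 1 clause(s); 5 remain; assigned so far: [1, 2]
unit clause [-4] forces x4=F; simplify:
  drop 4 from [4, 5] -> [5]
  drop 4 from [4, -5, 3] -> [-5, 3]
  satisfied 1 clause(s); 4 remain; assigned so far: [1, 2, 4]
unit clause [5] forces x5=T; simplify:
  drop -5 from [-5, 3] -> [3]
  satisfied 3 clause(s); 1 remain; assigned so far: [1, 2, 4, 5]
unit clause [3] forces x3=T; simplify:
  satisfied 1 clause(s); 0 remain; assigned so far: [1, 2, 3, 4, 5]

Answer: 0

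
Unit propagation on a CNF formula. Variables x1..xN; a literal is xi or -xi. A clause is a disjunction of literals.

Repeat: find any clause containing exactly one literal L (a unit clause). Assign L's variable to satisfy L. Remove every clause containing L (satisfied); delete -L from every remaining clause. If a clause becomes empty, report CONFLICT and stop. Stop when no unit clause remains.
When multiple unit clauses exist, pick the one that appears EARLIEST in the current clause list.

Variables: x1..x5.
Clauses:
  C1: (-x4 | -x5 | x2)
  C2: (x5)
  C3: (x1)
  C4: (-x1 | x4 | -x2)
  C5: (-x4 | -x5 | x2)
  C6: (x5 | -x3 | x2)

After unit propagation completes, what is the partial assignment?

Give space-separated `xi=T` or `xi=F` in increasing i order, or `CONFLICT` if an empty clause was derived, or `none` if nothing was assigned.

Answer: x1=T x5=T

Derivation:
unit clause [5] forces x5=T; simplify:
  drop -5 from [-4, -5, 2] -> [-4, 2]
  drop -5 from [-4, -5, 2] -> [-4, 2]
  satisfied 2 clause(s); 4 remain; assigned so far: [5]
unit clause [1] forces x1=T; simplify:
  drop -1 from [-1, 4, -2] -> [4, -2]
  satisfied 1 clause(s); 3 remain; assigned so far: [1, 5]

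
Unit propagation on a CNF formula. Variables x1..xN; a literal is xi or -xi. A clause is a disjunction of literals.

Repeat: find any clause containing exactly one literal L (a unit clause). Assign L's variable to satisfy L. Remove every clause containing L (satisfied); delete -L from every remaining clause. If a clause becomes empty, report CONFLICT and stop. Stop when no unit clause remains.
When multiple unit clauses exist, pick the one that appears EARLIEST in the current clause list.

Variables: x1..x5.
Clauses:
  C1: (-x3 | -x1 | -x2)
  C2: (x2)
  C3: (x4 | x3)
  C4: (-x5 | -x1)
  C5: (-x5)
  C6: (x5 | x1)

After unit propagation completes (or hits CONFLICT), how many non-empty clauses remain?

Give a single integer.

Answer: 0

Derivation:
unit clause [2] forces x2=T; simplify:
  drop -2 from [-3, -1, -2] -> [-3, -1]
  satisfied 1 clause(s); 5 remain; assigned so far: [2]
unit clause [-5] forces x5=F; simplify:
  drop 5 from [5, 1] -> [1]
  satisfied 2 clause(s); 3 remain; assigned so far: [2, 5]
unit clause [1] forces x1=T; simplify:
  drop -1 from [-3, -1] -> [-3]
  satisfied 1 clause(s); 2 remain; assigned so far: [1, 2, 5]
unit clause [-3] forces x3=F; simplify:
  drop 3 from [4, 3] -> [4]
  satisfied 1 clause(s); 1 remain; assigned so far: [1, 2, 3, 5]
unit clause [4] forces x4=T; simplify:
  satisfied 1 clause(s); 0 remain; assigned so far: [1, 2, 3, 4, 5]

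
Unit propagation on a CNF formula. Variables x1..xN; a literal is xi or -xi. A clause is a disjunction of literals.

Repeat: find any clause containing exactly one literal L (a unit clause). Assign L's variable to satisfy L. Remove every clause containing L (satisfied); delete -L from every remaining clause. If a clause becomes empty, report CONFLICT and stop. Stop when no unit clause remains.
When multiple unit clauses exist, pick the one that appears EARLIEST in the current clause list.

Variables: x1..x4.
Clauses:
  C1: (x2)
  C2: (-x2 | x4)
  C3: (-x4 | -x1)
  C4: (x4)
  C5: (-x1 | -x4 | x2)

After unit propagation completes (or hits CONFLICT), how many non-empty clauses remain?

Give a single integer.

unit clause [2] forces x2=T; simplify:
  drop -2 from [-2, 4] -> [4]
  satisfied 2 clause(s); 3 remain; assigned so far: [2]
unit clause [4] forces x4=T; simplify:
  drop -4 from [-4, -1] -> [-1]
  satisfied 2 clause(s); 1 remain; assigned so far: [2, 4]
unit clause [-1] forces x1=F; simplify:
  satisfied 1 clause(s); 0 remain; assigned so far: [1, 2, 4]

Answer: 0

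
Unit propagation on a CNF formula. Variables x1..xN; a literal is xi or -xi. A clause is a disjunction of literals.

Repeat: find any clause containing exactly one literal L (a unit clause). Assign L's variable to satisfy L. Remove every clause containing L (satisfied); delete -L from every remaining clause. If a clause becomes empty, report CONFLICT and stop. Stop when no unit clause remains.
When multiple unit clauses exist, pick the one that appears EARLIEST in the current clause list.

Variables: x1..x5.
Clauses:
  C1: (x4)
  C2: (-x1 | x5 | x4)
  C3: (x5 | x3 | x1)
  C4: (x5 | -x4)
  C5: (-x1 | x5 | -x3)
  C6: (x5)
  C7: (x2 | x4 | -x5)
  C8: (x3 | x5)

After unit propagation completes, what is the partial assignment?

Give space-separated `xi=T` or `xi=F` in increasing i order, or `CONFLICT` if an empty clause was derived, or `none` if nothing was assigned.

unit clause [4] forces x4=T; simplify:
  drop -4 from [5, -4] -> [5]
  satisfied 3 clause(s); 5 remain; assigned so far: [4]
unit clause [5] forces x5=T; simplify:
  satisfied 5 clause(s); 0 remain; assigned so far: [4, 5]

Answer: x4=T x5=T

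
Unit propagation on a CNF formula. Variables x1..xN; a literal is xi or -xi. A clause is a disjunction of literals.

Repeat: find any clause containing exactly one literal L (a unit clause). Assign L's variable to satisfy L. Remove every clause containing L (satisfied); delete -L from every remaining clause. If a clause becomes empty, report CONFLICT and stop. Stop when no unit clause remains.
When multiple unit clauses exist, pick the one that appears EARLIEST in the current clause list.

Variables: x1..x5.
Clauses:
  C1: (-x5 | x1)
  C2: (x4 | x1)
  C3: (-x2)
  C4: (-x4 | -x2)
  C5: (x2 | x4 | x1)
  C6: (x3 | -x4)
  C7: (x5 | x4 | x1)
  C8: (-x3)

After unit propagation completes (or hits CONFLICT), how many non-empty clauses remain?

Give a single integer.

unit clause [-2] forces x2=F; simplify:
  drop 2 from [2, 4, 1] -> [4, 1]
  satisfied 2 clause(s); 6 remain; assigned so far: [2]
unit clause [-3] forces x3=F; simplify:
  drop 3 from [3, -4] -> [-4]
  satisfied 1 clause(s); 5 remain; assigned so far: [2, 3]
unit clause [-4] forces x4=F; simplify:
  drop 4 from [4, 1] -> [1]
  drop 4 from [4, 1] -> [1]
  drop 4 from [5, 4, 1] -> [5, 1]
  satisfied 1 clause(s); 4 remain; assigned so far: [2, 3, 4]
unit clause [1] forces x1=T; simplify:
  satisfied 4 clause(s); 0 remain; assigned so far: [1, 2, 3, 4]

Answer: 0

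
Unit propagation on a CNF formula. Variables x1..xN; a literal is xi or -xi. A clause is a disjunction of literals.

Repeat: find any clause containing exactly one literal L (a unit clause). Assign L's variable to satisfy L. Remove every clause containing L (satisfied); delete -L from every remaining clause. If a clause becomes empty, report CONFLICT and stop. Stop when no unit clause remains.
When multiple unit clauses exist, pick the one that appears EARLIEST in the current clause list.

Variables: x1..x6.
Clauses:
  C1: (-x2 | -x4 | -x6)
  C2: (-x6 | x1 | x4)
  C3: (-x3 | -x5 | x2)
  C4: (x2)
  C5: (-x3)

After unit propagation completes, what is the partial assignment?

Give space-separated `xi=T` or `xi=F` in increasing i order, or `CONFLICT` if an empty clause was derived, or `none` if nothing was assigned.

Answer: x2=T x3=F

Derivation:
unit clause [2] forces x2=T; simplify:
  drop -2 from [-2, -4, -6] -> [-4, -6]
  satisfied 2 clause(s); 3 remain; assigned so far: [2]
unit clause [-3] forces x3=F; simplify:
  satisfied 1 clause(s); 2 remain; assigned so far: [2, 3]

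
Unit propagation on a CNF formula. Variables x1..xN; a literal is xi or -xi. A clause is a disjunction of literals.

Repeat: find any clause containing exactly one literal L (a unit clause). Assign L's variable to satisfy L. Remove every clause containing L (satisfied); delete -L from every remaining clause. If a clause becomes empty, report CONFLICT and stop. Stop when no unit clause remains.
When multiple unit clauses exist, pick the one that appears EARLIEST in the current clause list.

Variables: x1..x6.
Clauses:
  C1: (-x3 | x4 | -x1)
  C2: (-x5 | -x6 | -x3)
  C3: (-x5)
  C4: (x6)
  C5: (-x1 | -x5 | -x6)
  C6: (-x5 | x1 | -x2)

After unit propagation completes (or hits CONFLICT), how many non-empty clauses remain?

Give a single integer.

Answer: 1

Derivation:
unit clause [-5] forces x5=F; simplify:
  satisfied 4 clause(s); 2 remain; assigned so far: [5]
unit clause [6] forces x6=T; simplify:
  satisfied 1 clause(s); 1 remain; assigned so far: [5, 6]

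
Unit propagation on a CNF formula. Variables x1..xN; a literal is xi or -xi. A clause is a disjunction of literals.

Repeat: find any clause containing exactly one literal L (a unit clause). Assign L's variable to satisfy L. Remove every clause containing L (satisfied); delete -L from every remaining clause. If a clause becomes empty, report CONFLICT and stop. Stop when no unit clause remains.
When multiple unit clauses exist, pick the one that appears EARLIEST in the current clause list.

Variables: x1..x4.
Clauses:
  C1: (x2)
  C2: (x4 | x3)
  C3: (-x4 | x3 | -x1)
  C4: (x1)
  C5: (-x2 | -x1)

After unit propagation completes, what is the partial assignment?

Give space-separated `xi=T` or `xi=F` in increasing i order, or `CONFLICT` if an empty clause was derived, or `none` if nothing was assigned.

Answer: CONFLICT

Derivation:
unit clause [2] forces x2=T; simplify:
  drop -2 from [-2, -1] -> [-1]
  satisfied 1 clause(s); 4 remain; assigned so far: [2]
unit clause [1] forces x1=T; simplify:
  drop -1 from [-4, 3, -1] -> [-4, 3]
  drop -1 from [-1] -> [] (empty!)
  satisfied 1 clause(s); 3 remain; assigned so far: [1, 2]
CONFLICT (empty clause)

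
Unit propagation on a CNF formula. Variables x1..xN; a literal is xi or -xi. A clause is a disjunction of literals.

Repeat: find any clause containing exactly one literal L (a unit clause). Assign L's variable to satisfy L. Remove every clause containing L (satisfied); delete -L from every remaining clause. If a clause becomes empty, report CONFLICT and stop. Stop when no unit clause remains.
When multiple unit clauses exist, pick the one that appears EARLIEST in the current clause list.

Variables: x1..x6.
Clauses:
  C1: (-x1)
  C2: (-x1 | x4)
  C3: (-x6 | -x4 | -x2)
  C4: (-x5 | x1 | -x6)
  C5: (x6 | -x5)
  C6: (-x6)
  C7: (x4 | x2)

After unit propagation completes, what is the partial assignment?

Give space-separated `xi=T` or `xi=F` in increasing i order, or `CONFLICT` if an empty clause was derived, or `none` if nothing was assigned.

Answer: x1=F x5=F x6=F

Derivation:
unit clause [-1] forces x1=F; simplify:
  drop 1 from [-5, 1, -6] -> [-5, -6]
  satisfied 2 clause(s); 5 remain; assigned so far: [1]
unit clause [-6] forces x6=F; simplify:
  drop 6 from [6, -5] -> [-5]
  satisfied 3 clause(s); 2 remain; assigned so far: [1, 6]
unit clause [-5] forces x5=F; simplify:
  satisfied 1 clause(s); 1 remain; assigned so far: [1, 5, 6]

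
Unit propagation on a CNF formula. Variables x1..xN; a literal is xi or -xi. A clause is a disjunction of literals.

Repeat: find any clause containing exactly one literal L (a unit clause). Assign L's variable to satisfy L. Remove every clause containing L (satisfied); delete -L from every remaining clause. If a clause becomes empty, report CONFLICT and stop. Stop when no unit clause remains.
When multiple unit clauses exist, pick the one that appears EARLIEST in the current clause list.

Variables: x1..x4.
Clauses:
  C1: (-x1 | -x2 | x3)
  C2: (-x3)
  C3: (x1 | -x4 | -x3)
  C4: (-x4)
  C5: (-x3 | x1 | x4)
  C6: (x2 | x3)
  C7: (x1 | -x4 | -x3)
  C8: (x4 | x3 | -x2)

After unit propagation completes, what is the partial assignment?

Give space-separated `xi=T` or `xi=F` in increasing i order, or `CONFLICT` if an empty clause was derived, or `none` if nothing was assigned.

unit clause [-3] forces x3=F; simplify:
  drop 3 from [-1, -2, 3] -> [-1, -2]
  drop 3 from [2, 3] -> [2]
  drop 3 from [4, 3, -2] -> [4, -2]
  satisfied 4 clause(s); 4 remain; assigned so far: [3]
unit clause [-4] forces x4=F; simplify:
  drop 4 from [4, -2] -> [-2]
  satisfied 1 clause(s); 3 remain; assigned so far: [3, 4]
unit clause [2] forces x2=T; simplify:
  drop -2 from [-1, -2] -> [-1]
  drop -2 from [-2] -> [] (empty!)
  satisfied 1 clause(s); 2 remain; assigned so far: [2, 3, 4]
CONFLICT (empty clause)

Answer: CONFLICT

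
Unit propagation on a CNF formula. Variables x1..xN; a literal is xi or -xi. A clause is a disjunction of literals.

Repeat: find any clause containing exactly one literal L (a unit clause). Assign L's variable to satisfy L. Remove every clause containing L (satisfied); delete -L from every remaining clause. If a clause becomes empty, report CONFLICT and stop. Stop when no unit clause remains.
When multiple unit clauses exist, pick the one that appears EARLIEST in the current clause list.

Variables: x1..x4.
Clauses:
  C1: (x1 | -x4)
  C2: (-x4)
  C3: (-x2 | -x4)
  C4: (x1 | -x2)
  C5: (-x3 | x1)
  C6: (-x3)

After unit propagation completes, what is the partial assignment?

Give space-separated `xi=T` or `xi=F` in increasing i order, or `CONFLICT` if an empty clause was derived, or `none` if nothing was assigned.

unit clause [-4] forces x4=F; simplify:
  satisfied 3 clause(s); 3 remain; assigned so far: [4]
unit clause [-3] forces x3=F; simplify:
  satisfied 2 clause(s); 1 remain; assigned so far: [3, 4]

Answer: x3=F x4=F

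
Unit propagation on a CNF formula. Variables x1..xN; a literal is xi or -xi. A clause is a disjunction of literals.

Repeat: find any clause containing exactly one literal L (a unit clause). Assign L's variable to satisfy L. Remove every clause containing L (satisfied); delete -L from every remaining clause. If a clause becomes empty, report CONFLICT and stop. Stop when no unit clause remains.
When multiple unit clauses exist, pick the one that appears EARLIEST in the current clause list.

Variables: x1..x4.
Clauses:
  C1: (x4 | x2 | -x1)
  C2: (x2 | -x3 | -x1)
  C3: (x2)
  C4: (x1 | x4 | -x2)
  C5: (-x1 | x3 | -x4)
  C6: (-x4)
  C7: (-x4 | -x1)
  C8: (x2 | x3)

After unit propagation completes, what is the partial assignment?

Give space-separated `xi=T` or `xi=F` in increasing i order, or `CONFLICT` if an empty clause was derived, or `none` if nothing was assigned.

unit clause [2] forces x2=T; simplify:
  drop -2 from [1, 4, -2] -> [1, 4]
  satisfied 4 clause(s); 4 remain; assigned so far: [2]
unit clause [-4] forces x4=F; simplify:
  drop 4 from [1, 4] -> [1]
  satisfied 3 clause(s); 1 remain; assigned so far: [2, 4]
unit clause [1] forces x1=T; simplify:
  satisfied 1 clause(s); 0 remain; assigned so far: [1, 2, 4]

Answer: x1=T x2=T x4=F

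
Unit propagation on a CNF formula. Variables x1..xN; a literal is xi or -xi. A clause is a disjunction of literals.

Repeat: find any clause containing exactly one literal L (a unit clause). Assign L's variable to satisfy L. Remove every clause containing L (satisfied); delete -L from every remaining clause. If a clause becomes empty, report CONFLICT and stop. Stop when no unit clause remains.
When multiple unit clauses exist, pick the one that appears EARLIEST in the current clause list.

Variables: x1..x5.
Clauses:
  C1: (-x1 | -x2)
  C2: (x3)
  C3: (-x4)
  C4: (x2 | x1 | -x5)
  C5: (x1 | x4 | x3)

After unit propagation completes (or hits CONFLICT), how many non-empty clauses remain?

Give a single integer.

unit clause [3] forces x3=T; simplify:
  satisfied 2 clause(s); 3 remain; assigned so far: [3]
unit clause [-4] forces x4=F; simplify:
  satisfied 1 clause(s); 2 remain; assigned so far: [3, 4]

Answer: 2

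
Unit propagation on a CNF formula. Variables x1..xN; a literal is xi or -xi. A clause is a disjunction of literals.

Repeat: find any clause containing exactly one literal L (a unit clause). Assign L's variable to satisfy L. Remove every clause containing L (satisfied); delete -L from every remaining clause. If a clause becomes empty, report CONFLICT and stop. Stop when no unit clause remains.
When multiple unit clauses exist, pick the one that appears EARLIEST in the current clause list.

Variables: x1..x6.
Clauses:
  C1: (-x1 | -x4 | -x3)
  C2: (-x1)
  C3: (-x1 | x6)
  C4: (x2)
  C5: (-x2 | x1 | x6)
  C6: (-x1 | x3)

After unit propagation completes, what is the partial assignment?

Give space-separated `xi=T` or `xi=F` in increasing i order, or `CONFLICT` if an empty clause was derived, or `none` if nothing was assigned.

unit clause [-1] forces x1=F; simplify:
  drop 1 from [-2, 1, 6] -> [-2, 6]
  satisfied 4 clause(s); 2 remain; assigned so far: [1]
unit clause [2] forces x2=T; simplify:
  drop -2 from [-2, 6] -> [6]
  satisfied 1 clause(s); 1 remain; assigned so far: [1, 2]
unit clause [6] forces x6=T; simplify:
  satisfied 1 clause(s); 0 remain; assigned so far: [1, 2, 6]

Answer: x1=F x2=T x6=T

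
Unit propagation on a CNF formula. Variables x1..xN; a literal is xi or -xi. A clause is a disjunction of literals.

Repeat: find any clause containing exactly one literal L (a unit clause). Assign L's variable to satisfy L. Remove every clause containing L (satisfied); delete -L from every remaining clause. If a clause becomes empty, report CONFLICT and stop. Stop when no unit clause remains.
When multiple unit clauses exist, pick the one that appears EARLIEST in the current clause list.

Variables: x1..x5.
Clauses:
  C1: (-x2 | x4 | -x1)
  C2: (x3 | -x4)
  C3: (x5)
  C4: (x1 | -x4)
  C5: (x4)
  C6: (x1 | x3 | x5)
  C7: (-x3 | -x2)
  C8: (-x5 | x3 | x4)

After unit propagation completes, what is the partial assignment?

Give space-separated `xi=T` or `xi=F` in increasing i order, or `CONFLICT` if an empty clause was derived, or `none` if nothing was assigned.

Answer: x1=T x2=F x3=T x4=T x5=T

Derivation:
unit clause [5] forces x5=T; simplify:
  drop -5 from [-5, 3, 4] -> [3, 4]
  satisfied 2 clause(s); 6 remain; assigned so far: [5]
unit clause [4] forces x4=T; simplify:
  drop -4 from [3, -4] -> [3]
  drop -4 from [1, -4] -> [1]
  satisfied 3 clause(s); 3 remain; assigned so far: [4, 5]
unit clause [3] forces x3=T; simplify:
  drop -3 from [-3, -2] -> [-2]
  satisfied 1 clause(s); 2 remain; assigned so far: [3, 4, 5]
unit clause [1] forces x1=T; simplify:
  satisfied 1 clause(s); 1 remain; assigned so far: [1, 3, 4, 5]
unit clause [-2] forces x2=F; simplify:
  satisfied 1 clause(s); 0 remain; assigned so far: [1, 2, 3, 4, 5]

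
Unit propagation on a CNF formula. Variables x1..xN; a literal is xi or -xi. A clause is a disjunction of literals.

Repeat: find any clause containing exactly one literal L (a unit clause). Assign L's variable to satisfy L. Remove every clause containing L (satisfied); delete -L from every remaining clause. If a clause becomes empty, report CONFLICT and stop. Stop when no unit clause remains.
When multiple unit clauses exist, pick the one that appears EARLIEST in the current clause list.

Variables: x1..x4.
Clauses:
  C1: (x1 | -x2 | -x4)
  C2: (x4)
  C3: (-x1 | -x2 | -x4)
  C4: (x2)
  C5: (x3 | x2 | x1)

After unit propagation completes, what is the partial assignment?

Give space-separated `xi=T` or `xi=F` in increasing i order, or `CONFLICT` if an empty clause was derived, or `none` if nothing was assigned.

Answer: CONFLICT

Derivation:
unit clause [4] forces x4=T; simplify:
  drop -4 from [1, -2, -4] -> [1, -2]
  drop -4 from [-1, -2, -4] -> [-1, -2]
  satisfied 1 clause(s); 4 remain; assigned so far: [4]
unit clause [2] forces x2=T; simplify:
  drop -2 from [1, -2] -> [1]
  drop -2 from [-1, -2] -> [-1]
  satisfied 2 clause(s); 2 remain; assigned so far: [2, 4]
unit clause [1] forces x1=T; simplify:
  drop -1 from [-1] -> [] (empty!)
  satisfied 1 clause(s); 1 remain; assigned so far: [1, 2, 4]
CONFLICT (empty clause)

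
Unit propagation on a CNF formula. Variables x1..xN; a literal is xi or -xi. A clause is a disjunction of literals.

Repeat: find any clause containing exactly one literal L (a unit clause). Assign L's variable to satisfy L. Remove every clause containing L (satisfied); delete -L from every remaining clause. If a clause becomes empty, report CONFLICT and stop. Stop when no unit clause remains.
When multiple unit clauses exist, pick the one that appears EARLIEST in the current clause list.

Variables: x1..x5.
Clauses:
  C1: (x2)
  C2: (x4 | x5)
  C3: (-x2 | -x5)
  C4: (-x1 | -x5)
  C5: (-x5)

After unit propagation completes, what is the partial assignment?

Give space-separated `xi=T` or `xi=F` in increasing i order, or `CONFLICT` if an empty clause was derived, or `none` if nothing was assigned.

unit clause [2] forces x2=T; simplify:
  drop -2 from [-2, -5] -> [-5]
  satisfied 1 clause(s); 4 remain; assigned so far: [2]
unit clause [-5] forces x5=F; simplify:
  drop 5 from [4, 5] -> [4]
  satisfied 3 clause(s); 1 remain; assigned so far: [2, 5]
unit clause [4] forces x4=T; simplify:
  satisfied 1 clause(s); 0 remain; assigned so far: [2, 4, 5]

Answer: x2=T x4=T x5=F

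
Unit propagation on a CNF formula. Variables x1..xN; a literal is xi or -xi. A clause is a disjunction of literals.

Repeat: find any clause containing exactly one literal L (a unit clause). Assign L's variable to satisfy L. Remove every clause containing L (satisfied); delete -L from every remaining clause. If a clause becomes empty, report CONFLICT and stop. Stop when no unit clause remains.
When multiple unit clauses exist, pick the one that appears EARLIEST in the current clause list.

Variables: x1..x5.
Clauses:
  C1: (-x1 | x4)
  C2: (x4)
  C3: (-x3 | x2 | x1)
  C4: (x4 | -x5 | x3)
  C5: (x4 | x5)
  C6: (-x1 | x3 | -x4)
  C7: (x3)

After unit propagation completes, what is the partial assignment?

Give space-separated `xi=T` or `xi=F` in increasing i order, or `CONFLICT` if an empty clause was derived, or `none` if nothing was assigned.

unit clause [4] forces x4=T; simplify:
  drop -4 from [-1, 3, -4] -> [-1, 3]
  satisfied 4 clause(s); 3 remain; assigned so far: [4]
unit clause [3] forces x3=T; simplify:
  drop -3 from [-3, 2, 1] -> [2, 1]
  satisfied 2 clause(s); 1 remain; assigned so far: [3, 4]

Answer: x3=T x4=T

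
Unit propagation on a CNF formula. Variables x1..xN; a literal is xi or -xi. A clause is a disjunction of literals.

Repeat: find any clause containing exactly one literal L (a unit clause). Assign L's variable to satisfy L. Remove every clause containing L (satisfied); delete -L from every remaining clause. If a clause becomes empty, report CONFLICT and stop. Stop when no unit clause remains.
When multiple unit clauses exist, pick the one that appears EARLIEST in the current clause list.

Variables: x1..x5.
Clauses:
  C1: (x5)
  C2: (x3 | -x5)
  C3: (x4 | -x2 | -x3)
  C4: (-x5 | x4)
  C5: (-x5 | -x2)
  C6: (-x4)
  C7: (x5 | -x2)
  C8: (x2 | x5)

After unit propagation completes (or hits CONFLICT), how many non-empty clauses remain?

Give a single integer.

Answer: 1

Derivation:
unit clause [5] forces x5=T; simplify:
  drop -5 from [3, -5] -> [3]
  drop -5 from [-5, 4] -> [4]
  drop -5 from [-5, -2] -> [-2]
  satisfied 3 clause(s); 5 remain; assigned so far: [5]
unit clause [3] forces x3=T; simplify:
  drop -3 from [4, -2, -3] -> [4, -2]
  satisfied 1 clause(s); 4 remain; assigned so far: [3, 5]
unit clause [4] forces x4=T; simplify:
  drop -4 from [-4] -> [] (empty!)
  satisfied 2 clause(s); 2 remain; assigned so far: [3, 4, 5]
CONFLICT (empty clause)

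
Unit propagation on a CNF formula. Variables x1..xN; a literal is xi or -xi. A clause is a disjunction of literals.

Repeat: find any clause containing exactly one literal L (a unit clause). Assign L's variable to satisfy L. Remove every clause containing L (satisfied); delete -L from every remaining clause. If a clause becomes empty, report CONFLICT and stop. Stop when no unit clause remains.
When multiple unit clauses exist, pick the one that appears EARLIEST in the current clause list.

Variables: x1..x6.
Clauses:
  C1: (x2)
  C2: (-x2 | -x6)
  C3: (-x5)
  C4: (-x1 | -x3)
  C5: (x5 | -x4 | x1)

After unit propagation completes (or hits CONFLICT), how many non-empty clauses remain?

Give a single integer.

Answer: 2

Derivation:
unit clause [2] forces x2=T; simplify:
  drop -2 from [-2, -6] -> [-6]
  satisfied 1 clause(s); 4 remain; assigned so far: [2]
unit clause [-6] forces x6=F; simplify:
  satisfied 1 clause(s); 3 remain; assigned so far: [2, 6]
unit clause [-5] forces x5=F; simplify:
  drop 5 from [5, -4, 1] -> [-4, 1]
  satisfied 1 clause(s); 2 remain; assigned so far: [2, 5, 6]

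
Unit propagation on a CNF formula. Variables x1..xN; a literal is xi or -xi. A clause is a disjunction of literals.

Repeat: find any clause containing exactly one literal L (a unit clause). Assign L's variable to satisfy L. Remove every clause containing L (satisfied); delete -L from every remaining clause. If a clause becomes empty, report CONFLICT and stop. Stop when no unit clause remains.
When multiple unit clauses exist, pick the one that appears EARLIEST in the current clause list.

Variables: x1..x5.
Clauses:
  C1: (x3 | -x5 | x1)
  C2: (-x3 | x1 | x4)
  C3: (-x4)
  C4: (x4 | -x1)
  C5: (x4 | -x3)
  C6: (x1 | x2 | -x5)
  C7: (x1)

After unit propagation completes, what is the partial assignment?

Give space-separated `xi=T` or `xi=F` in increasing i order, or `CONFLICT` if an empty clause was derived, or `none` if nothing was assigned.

unit clause [-4] forces x4=F; simplify:
  drop 4 from [-3, 1, 4] -> [-3, 1]
  drop 4 from [4, -1] -> [-1]
  drop 4 from [4, -3] -> [-3]
  satisfied 1 clause(s); 6 remain; assigned so far: [4]
unit clause [-1] forces x1=F; simplify:
  drop 1 from [3, -5, 1] -> [3, -5]
  drop 1 from [-3, 1] -> [-3]
  drop 1 from [1, 2, -5] -> [2, -5]
  drop 1 from [1] -> [] (empty!)
  satisfied 1 clause(s); 5 remain; assigned so far: [1, 4]
CONFLICT (empty clause)

Answer: CONFLICT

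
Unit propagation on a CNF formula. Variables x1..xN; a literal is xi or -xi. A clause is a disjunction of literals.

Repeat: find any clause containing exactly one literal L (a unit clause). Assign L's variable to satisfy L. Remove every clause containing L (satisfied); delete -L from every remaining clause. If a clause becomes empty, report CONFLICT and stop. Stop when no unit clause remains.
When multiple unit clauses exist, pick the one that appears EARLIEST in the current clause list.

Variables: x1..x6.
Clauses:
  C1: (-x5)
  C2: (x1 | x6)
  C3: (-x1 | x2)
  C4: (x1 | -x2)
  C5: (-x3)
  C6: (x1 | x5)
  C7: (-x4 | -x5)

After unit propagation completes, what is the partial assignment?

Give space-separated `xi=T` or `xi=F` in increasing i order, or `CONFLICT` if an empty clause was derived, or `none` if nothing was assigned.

Answer: x1=T x2=T x3=F x5=F

Derivation:
unit clause [-5] forces x5=F; simplify:
  drop 5 from [1, 5] -> [1]
  satisfied 2 clause(s); 5 remain; assigned so far: [5]
unit clause [-3] forces x3=F; simplify:
  satisfied 1 clause(s); 4 remain; assigned so far: [3, 5]
unit clause [1] forces x1=T; simplify:
  drop -1 from [-1, 2] -> [2]
  satisfied 3 clause(s); 1 remain; assigned so far: [1, 3, 5]
unit clause [2] forces x2=T; simplify:
  satisfied 1 clause(s); 0 remain; assigned so far: [1, 2, 3, 5]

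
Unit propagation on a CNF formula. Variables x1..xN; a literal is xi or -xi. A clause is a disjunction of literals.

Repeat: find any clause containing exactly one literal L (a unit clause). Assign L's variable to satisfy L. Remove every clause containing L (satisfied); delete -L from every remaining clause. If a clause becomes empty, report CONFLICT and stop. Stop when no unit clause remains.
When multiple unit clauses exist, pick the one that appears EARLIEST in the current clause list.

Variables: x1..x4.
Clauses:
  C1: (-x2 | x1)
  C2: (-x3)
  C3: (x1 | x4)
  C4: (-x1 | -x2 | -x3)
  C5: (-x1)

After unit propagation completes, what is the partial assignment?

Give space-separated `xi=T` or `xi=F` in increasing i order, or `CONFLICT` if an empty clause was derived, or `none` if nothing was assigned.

Answer: x1=F x2=F x3=F x4=T

Derivation:
unit clause [-3] forces x3=F; simplify:
  satisfied 2 clause(s); 3 remain; assigned so far: [3]
unit clause [-1] forces x1=F; simplify:
  drop 1 from [-2, 1] -> [-2]
  drop 1 from [1, 4] -> [4]
  satisfied 1 clause(s); 2 remain; assigned so far: [1, 3]
unit clause [-2] forces x2=F; simplify:
  satisfied 1 clause(s); 1 remain; assigned so far: [1, 2, 3]
unit clause [4] forces x4=T; simplify:
  satisfied 1 clause(s); 0 remain; assigned so far: [1, 2, 3, 4]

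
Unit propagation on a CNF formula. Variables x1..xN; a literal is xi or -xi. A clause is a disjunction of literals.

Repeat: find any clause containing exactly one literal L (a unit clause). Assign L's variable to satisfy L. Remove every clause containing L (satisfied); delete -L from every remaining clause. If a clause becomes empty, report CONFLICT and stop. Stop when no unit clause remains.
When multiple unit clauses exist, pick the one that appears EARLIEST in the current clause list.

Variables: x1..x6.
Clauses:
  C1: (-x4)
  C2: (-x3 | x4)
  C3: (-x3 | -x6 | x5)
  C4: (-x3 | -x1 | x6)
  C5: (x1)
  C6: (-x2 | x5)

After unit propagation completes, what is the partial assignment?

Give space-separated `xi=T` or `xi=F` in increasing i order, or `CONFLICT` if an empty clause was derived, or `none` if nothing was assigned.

unit clause [-4] forces x4=F; simplify:
  drop 4 from [-3, 4] -> [-3]
  satisfied 1 clause(s); 5 remain; assigned so far: [4]
unit clause [-3] forces x3=F; simplify:
  satisfied 3 clause(s); 2 remain; assigned so far: [3, 4]
unit clause [1] forces x1=T; simplify:
  satisfied 1 clause(s); 1 remain; assigned so far: [1, 3, 4]

Answer: x1=T x3=F x4=F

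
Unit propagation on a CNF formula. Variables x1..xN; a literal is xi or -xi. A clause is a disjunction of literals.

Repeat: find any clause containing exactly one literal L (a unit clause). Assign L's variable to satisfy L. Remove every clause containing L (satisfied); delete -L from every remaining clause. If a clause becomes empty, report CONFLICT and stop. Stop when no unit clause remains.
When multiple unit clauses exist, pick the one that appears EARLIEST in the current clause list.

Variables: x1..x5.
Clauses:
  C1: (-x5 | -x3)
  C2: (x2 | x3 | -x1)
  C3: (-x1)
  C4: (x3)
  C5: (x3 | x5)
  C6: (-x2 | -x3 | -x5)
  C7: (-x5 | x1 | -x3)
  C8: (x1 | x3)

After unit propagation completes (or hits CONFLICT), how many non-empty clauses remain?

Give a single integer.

Answer: 0

Derivation:
unit clause [-1] forces x1=F; simplify:
  drop 1 from [-5, 1, -3] -> [-5, -3]
  drop 1 from [1, 3] -> [3]
  satisfied 2 clause(s); 6 remain; assigned so far: [1]
unit clause [3] forces x3=T; simplify:
  drop -3 from [-5, -3] -> [-5]
  drop -3 from [-2, -3, -5] -> [-2, -5]
  drop -3 from [-5, -3] -> [-5]
  satisfied 3 clause(s); 3 remain; assigned so far: [1, 3]
unit clause [-5] forces x5=F; simplify:
  satisfied 3 clause(s); 0 remain; assigned so far: [1, 3, 5]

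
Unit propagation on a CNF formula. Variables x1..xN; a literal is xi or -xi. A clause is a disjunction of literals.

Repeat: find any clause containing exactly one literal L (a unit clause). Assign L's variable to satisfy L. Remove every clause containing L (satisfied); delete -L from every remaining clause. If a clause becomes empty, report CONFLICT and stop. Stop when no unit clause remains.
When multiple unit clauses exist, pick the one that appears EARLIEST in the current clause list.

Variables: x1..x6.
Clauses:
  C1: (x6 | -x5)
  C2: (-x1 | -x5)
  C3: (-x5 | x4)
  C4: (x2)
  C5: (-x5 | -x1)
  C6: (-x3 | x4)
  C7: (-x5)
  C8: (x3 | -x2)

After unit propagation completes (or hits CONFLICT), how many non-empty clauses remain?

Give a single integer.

unit clause [2] forces x2=T; simplify:
  drop -2 from [3, -2] -> [3]
  satisfied 1 clause(s); 7 remain; assigned so far: [2]
unit clause [-5] forces x5=F; simplify:
  satisfied 5 clause(s); 2 remain; assigned so far: [2, 5]
unit clause [3] forces x3=T; simplify:
  drop -3 from [-3, 4] -> [4]
  satisfied 1 clause(s); 1 remain; assigned so far: [2, 3, 5]
unit clause [4] forces x4=T; simplify:
  satisfied 1 clause(s); 0 remain; assigned so far: [2, 3, 4, 5]

Answer: 0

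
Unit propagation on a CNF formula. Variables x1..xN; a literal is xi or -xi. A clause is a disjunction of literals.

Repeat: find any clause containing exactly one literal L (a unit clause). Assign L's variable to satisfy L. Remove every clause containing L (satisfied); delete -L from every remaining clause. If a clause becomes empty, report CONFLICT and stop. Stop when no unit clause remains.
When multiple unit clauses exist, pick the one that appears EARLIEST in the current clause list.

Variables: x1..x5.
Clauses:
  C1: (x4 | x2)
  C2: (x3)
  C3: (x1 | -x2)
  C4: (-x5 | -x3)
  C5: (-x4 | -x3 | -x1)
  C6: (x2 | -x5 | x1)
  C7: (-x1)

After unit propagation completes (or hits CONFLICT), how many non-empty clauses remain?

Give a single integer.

Answer: 0

Derivation:
unit clause [3] forces x3=T; simplify:
  drop -3 from [-5, -3] -> [-5]
  drop -3 from [-4, -3, -1] -> [-4, -1]
  satisfied 1 clause(s); 6 remain; assigned so far: [3]
unit clause [-5] forces x5=F; simplify:
  satisfied 2 clause(s); 4 remain; assigned so far: [3, 5]
unit clause [-1] forces x1=F; simplify:
  drop 1 from [1, -2] -> [-2]
  satisfied 2 clause(s); 2 remain; assigned so far: [1, 3, 5]
unit clause [-2] forces x2=F; simplify:
  drop 2 from [4, 2] -> [4]
  satisfied 1 clause(s); 1 remain; assigned so far: [1, 2, 3, 5]
unit clause [4] forces x4=T; simplify:
  satisfied 1 clause(s); 0 remain; assigned so far: [1, 2, 3, 4, 5]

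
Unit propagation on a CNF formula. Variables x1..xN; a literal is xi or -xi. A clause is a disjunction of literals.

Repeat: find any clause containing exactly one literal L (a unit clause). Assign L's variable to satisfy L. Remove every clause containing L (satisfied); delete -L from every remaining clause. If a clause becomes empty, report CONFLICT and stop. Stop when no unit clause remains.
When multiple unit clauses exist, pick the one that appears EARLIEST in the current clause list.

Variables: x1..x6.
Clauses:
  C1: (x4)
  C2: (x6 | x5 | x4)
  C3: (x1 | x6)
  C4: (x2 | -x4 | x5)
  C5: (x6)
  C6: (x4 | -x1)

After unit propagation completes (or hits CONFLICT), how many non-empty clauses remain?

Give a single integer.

Answer: 1

Derivation:
unit clause [4] forces x4=T; simplify:
  drop -4 from [2, -4, 5] -> [2, 5]
  satisfied 3 clause(s); 3 remain; assigned so far: [4]
unit clause [6] forces x6=T; simplify:
  satisfied 2 clause(s); 1 remain; assigned so far: [4, 6]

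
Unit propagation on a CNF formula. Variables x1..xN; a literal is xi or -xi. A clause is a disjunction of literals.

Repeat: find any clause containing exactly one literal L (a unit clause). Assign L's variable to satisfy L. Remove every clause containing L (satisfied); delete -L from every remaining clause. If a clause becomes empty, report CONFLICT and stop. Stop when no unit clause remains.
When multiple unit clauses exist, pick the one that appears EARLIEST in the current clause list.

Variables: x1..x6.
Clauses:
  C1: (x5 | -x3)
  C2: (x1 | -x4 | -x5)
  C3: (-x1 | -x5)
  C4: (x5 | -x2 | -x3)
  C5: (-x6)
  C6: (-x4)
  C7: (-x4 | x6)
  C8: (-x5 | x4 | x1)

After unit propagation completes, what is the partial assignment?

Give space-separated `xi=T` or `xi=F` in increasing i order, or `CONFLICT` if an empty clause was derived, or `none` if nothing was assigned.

unit clause [-6] forces x6=F; simplify:
  drop 6 from [-4, 6] -> [-4]
  satisfied 1 clause(s); 7 remain; assigned so far: [6]
unit clause [-4] forces x4=F; simplify:
  drop 4 from [-5, 4, 1] -> [-5, 1]
  satisfied 3 clause(s); 4 remain; assigned so far: [4, 6]

Answer: x4=F x6=F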